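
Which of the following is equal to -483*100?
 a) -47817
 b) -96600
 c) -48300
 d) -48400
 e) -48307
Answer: c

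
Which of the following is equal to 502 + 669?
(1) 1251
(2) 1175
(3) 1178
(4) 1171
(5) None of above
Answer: 4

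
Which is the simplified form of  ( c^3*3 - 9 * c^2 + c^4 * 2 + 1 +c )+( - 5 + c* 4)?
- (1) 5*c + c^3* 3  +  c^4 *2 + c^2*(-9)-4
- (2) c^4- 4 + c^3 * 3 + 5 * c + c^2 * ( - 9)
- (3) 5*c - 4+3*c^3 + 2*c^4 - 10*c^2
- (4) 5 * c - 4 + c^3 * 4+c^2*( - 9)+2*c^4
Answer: 1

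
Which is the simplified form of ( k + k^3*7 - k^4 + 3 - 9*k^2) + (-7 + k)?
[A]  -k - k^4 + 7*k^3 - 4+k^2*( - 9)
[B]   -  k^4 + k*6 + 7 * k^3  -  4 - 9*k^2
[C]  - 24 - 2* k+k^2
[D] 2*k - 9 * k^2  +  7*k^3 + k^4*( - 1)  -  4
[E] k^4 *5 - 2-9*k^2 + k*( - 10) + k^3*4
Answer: D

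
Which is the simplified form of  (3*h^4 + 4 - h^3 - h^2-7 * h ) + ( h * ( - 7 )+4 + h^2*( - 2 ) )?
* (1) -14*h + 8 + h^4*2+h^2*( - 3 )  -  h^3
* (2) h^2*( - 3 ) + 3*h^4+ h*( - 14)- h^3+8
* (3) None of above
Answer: 2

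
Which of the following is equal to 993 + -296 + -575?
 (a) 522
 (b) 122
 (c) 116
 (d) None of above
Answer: b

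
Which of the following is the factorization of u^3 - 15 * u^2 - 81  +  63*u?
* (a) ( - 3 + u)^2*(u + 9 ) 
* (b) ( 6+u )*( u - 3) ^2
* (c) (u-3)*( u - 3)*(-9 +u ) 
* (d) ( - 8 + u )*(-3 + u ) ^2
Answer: c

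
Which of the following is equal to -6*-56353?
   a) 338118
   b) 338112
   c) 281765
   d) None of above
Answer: a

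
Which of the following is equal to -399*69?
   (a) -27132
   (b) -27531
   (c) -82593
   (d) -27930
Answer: b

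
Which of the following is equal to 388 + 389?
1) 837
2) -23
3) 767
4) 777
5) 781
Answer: 4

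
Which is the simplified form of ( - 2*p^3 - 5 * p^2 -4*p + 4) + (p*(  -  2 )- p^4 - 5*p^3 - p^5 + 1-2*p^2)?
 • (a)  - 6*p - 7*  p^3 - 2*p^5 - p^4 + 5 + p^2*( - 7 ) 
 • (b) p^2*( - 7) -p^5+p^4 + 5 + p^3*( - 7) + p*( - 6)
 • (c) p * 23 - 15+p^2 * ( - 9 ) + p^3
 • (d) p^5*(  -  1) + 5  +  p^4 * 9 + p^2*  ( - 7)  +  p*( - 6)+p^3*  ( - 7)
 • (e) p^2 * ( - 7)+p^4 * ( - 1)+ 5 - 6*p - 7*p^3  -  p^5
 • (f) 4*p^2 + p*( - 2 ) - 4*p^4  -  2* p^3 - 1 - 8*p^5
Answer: e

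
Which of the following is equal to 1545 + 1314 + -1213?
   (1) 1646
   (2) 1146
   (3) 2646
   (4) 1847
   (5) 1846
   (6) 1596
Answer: 1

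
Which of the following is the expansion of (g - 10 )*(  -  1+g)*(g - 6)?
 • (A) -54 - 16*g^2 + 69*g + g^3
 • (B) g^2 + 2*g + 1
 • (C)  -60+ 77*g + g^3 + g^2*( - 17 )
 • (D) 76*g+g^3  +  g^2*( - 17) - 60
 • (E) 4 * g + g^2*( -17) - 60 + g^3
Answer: D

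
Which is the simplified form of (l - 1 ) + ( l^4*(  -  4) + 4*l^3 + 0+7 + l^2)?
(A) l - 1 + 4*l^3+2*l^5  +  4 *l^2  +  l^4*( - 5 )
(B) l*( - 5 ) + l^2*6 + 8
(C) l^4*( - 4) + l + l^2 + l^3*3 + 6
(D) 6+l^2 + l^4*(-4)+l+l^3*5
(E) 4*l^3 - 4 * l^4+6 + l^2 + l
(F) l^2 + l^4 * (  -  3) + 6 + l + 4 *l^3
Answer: E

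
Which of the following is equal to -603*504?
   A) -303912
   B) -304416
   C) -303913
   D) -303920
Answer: A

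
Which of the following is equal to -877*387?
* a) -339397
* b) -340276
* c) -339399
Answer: c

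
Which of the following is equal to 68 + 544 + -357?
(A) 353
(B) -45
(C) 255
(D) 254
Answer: C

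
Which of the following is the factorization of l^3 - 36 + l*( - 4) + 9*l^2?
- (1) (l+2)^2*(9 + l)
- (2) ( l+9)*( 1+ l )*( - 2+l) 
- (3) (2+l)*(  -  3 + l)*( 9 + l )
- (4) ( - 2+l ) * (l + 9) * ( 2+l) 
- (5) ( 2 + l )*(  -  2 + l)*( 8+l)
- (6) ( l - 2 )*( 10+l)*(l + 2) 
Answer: 4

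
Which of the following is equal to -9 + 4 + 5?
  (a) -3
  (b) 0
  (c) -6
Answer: b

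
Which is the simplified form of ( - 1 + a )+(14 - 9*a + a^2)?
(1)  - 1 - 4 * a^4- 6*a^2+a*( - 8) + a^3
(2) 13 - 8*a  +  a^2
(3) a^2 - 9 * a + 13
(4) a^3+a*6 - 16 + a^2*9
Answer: 2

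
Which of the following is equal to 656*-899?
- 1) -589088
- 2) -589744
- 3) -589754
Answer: 2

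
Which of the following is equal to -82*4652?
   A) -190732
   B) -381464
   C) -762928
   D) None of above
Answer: B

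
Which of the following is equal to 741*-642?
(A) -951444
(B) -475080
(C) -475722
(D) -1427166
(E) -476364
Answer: C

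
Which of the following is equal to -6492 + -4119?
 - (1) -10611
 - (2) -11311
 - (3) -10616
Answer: 1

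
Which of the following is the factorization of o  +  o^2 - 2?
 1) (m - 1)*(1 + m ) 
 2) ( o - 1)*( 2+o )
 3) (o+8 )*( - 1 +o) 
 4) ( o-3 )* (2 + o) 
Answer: 2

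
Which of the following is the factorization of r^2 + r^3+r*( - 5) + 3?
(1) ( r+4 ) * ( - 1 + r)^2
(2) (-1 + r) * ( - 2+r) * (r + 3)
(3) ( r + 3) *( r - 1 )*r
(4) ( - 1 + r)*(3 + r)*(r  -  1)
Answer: 4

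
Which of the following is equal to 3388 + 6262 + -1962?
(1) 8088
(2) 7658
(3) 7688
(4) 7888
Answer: 3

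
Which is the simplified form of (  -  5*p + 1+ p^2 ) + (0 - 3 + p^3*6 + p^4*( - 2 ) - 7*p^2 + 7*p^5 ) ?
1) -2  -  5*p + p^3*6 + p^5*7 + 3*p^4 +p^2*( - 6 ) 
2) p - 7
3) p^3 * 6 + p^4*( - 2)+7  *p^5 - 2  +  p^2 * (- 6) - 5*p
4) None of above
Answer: 3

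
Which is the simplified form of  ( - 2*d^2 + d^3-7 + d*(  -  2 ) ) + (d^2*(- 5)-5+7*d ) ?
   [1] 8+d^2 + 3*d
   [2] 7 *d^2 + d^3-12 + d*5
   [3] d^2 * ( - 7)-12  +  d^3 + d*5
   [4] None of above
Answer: 3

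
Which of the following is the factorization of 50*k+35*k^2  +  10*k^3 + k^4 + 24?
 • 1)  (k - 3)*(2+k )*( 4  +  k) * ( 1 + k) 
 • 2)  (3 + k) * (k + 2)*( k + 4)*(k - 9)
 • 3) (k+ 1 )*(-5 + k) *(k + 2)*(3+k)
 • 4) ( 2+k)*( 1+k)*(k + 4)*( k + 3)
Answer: 4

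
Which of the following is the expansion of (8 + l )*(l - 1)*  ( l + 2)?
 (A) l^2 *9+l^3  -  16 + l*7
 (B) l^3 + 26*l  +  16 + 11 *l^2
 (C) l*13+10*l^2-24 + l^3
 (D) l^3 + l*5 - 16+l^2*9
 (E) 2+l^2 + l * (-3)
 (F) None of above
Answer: F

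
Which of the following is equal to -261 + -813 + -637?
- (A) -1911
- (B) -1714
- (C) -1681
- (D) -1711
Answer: D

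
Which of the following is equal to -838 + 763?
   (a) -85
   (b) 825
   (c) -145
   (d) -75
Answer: d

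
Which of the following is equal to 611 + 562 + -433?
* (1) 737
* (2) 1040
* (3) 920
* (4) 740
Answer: 4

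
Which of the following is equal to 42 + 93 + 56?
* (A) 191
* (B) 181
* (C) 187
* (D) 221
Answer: A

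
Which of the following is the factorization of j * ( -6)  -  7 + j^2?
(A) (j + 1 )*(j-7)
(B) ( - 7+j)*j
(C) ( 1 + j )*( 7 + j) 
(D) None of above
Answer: A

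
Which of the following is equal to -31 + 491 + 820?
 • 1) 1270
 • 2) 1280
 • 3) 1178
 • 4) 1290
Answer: 2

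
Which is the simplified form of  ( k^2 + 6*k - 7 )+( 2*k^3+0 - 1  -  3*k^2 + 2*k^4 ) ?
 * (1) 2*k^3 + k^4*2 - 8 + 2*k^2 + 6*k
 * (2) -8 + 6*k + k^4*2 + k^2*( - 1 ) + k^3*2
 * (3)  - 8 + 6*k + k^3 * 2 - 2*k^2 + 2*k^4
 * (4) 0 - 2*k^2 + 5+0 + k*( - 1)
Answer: 3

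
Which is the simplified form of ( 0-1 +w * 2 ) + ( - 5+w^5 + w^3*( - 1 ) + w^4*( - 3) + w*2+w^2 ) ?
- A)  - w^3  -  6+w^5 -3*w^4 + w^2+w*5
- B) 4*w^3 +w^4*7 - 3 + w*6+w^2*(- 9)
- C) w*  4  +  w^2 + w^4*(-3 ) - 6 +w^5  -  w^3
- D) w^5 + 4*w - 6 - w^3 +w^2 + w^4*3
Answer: C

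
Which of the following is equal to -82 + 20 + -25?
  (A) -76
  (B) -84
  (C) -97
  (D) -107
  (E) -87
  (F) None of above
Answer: E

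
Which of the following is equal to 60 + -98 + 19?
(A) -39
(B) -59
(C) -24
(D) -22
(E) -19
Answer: E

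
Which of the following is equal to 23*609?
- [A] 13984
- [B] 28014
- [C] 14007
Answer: C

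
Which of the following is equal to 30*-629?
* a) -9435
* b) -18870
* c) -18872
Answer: b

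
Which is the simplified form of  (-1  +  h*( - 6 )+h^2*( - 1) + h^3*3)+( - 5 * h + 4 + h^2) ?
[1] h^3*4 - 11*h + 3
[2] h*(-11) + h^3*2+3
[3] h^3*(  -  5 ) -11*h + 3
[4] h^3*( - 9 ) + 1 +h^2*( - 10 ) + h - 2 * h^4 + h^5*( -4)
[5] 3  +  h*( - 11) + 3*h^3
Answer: 5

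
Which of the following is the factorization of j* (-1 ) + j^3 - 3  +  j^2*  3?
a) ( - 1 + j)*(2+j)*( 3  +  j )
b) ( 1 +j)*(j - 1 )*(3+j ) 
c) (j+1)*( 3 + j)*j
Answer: b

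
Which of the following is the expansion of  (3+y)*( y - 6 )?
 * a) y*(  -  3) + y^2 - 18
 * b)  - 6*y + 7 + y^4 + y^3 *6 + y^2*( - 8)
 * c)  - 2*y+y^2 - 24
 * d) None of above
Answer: a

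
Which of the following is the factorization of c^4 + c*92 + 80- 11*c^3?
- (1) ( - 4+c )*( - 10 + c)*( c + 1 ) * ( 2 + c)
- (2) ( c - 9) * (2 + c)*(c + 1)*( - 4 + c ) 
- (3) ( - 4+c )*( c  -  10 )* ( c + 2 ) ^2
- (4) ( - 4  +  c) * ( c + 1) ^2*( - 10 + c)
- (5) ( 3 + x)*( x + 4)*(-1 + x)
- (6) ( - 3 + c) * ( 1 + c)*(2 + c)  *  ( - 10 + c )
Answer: 1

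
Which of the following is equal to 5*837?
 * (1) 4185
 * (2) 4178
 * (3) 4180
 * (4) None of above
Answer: 1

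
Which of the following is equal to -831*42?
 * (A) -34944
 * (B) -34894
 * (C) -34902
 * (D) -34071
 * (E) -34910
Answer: C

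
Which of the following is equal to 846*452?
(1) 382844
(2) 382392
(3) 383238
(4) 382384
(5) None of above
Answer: 2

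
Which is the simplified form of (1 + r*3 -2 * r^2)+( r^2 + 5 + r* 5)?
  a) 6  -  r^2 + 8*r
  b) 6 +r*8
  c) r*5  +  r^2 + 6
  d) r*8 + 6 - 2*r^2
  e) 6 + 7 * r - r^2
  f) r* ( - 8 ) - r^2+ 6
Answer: a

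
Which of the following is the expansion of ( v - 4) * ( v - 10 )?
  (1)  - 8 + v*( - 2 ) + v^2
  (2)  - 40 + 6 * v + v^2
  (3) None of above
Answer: 3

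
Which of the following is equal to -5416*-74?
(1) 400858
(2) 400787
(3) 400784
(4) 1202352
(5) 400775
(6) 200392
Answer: 3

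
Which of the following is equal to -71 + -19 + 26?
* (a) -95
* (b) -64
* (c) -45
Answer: b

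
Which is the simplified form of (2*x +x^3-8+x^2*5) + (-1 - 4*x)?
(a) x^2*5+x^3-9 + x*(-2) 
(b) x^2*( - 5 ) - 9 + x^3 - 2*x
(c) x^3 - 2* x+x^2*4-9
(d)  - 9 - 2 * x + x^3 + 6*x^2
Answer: a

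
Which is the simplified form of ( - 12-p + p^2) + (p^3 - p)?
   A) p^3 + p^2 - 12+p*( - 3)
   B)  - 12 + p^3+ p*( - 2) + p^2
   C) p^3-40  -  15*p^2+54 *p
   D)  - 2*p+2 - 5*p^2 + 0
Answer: B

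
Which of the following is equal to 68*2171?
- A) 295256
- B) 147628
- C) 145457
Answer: B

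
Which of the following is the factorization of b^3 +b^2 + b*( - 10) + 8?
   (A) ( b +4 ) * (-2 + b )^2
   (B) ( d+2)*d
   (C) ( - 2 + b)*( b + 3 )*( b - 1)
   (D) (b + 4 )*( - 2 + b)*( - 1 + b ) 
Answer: D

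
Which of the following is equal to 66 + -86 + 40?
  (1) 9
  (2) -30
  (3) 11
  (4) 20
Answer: 4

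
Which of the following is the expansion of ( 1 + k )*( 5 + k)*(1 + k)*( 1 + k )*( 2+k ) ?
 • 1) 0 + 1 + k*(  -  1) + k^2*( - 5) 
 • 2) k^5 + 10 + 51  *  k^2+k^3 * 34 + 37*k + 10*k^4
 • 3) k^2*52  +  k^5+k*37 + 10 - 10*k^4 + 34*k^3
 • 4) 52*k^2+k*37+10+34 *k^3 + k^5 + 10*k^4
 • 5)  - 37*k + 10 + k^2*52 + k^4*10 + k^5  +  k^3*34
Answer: 4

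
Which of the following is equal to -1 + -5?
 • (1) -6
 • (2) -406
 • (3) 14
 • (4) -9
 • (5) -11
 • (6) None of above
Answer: 1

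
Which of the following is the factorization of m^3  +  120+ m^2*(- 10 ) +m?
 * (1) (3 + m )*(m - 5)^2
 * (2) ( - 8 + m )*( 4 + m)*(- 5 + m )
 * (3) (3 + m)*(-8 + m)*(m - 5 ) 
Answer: 3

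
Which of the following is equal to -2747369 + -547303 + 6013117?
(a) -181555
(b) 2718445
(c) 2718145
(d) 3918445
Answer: b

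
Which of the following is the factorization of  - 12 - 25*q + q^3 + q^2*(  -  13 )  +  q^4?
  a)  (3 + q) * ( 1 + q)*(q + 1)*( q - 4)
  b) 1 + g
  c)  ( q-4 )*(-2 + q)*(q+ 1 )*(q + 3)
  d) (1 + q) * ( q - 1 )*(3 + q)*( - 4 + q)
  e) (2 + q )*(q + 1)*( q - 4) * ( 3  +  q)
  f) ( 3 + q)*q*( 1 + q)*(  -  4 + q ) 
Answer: a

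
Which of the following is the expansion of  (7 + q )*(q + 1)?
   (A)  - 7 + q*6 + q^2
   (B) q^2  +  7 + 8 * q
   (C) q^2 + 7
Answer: B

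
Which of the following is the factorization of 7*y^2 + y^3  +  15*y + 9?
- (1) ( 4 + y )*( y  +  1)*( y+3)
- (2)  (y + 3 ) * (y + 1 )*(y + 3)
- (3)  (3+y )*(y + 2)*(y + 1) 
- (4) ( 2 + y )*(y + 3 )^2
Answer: 2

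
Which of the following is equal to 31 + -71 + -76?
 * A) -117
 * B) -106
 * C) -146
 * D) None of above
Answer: D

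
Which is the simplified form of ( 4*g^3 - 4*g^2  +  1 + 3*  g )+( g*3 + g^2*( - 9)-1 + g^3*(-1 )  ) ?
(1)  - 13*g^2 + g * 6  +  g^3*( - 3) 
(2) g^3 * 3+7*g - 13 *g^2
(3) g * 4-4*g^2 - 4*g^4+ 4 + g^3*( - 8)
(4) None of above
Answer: 4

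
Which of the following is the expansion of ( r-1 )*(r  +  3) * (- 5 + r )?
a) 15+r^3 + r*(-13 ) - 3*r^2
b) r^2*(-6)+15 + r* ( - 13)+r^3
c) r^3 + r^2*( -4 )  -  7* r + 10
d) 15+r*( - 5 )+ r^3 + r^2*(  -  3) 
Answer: a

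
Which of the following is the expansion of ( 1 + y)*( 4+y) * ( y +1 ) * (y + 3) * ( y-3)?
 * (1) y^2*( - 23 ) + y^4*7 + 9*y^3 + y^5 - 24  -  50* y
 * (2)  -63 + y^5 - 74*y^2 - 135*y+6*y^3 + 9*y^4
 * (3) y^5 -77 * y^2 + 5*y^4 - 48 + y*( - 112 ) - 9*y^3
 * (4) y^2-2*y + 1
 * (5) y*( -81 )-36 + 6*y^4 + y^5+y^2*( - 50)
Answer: 5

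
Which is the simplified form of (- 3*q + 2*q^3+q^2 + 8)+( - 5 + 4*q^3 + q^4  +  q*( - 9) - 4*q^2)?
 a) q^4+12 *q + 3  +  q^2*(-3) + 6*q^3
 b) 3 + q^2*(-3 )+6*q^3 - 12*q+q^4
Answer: b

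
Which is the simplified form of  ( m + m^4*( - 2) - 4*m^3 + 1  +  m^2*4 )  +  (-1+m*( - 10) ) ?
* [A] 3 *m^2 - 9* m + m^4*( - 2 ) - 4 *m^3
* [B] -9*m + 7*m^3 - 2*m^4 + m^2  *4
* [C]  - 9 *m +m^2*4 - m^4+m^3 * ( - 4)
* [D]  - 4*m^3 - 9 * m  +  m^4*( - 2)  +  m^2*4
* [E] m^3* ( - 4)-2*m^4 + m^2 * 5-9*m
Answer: D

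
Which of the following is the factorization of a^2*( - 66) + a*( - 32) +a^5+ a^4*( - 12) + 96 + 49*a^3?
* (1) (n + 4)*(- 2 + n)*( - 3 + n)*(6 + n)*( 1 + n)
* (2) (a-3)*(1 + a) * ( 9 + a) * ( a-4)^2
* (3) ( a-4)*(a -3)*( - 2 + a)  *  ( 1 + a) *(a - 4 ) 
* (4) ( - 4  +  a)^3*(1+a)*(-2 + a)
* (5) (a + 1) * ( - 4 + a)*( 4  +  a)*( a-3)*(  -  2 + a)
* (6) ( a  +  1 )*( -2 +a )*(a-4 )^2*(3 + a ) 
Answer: 3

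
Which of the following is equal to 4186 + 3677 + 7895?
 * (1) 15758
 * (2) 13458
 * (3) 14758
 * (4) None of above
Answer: 1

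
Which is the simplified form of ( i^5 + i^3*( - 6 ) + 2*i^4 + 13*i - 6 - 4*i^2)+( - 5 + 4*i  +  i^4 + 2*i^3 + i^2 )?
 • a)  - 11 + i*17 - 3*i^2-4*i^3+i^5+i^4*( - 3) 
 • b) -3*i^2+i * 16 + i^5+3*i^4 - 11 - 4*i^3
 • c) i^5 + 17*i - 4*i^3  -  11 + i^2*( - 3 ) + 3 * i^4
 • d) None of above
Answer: c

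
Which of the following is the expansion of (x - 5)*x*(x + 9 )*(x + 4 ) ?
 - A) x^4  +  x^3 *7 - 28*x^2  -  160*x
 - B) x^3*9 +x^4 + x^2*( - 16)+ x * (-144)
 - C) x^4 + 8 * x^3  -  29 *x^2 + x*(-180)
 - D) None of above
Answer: C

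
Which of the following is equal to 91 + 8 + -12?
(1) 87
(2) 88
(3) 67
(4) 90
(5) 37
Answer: 1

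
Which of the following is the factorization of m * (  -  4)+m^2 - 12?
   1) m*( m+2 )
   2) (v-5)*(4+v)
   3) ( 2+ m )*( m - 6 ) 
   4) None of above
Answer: 3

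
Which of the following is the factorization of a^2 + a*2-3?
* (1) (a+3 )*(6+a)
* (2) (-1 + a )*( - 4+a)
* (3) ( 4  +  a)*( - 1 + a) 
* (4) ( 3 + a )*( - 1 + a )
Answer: 4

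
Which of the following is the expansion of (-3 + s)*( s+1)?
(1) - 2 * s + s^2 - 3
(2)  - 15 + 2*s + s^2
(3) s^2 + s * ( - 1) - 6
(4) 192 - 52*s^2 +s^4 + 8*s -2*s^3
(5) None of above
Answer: 1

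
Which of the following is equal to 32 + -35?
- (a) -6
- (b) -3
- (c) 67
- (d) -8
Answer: b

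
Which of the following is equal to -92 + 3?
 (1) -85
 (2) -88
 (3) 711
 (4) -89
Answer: 4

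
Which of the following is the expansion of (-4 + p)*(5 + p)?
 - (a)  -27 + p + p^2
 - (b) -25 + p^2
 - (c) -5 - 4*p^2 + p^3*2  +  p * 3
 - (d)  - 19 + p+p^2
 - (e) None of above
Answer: e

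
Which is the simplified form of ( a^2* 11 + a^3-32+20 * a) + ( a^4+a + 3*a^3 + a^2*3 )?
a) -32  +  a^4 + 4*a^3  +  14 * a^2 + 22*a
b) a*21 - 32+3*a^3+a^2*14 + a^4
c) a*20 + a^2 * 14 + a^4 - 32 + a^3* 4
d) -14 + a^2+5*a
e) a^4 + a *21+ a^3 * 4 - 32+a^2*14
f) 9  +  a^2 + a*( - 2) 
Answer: e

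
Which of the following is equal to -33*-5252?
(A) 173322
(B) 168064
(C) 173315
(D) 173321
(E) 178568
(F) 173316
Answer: F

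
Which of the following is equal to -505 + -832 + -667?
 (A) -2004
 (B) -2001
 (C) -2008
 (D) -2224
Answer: A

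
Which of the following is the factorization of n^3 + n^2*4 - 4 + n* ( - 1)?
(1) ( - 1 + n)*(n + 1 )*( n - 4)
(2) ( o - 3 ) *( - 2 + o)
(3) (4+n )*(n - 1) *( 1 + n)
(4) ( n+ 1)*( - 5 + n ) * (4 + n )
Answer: 3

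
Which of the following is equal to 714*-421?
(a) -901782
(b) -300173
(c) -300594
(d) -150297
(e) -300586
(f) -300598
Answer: c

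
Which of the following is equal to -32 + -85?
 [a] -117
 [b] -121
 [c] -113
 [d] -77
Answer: a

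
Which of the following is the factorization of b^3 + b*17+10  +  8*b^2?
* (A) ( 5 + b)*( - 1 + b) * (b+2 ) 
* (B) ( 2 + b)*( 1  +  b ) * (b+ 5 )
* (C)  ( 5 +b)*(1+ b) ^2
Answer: B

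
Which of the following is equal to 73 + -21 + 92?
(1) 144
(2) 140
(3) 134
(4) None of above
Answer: 1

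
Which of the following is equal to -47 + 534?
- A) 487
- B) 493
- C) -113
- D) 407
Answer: A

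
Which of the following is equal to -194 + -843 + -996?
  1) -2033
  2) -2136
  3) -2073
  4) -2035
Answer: 1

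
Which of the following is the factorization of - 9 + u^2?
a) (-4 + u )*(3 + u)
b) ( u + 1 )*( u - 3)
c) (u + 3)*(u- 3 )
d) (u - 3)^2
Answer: c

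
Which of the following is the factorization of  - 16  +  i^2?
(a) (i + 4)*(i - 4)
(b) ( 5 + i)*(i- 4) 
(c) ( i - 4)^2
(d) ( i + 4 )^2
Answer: a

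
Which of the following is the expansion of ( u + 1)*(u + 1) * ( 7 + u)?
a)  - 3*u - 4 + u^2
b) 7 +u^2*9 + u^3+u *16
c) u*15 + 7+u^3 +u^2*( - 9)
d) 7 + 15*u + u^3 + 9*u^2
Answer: d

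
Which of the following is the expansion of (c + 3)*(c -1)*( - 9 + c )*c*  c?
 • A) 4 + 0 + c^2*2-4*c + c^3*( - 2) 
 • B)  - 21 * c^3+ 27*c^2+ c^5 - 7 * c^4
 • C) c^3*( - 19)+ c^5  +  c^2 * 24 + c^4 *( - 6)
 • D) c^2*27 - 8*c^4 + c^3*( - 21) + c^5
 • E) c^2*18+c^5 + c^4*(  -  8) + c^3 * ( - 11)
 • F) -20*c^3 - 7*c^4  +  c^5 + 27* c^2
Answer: B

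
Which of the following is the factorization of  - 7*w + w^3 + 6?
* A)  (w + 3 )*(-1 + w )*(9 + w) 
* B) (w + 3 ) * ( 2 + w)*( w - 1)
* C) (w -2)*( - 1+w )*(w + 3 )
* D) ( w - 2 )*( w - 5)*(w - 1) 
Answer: C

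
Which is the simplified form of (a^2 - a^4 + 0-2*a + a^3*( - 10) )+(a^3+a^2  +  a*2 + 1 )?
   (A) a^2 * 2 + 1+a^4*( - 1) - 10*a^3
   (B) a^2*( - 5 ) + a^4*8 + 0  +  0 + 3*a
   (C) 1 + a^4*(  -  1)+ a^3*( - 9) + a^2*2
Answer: C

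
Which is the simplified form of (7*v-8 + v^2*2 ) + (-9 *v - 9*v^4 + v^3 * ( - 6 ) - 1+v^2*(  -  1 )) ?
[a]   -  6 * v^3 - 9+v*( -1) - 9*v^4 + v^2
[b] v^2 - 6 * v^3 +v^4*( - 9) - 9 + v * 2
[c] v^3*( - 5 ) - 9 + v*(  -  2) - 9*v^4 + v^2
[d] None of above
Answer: d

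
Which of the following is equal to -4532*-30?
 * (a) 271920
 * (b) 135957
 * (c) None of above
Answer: c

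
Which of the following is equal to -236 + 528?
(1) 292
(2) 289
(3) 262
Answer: 1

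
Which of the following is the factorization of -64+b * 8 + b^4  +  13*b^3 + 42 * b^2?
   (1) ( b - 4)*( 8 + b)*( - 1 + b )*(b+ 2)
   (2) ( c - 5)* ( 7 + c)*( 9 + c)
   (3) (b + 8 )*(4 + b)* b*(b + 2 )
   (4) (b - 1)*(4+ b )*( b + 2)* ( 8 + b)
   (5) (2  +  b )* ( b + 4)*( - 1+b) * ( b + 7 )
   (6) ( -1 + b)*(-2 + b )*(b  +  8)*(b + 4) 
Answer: 4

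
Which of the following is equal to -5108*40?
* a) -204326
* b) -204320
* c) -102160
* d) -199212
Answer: b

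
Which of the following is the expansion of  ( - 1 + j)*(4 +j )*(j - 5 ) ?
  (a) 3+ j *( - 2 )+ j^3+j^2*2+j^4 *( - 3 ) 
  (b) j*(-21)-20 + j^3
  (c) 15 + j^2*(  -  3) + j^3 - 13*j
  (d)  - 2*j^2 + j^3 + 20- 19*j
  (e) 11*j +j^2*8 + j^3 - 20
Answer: d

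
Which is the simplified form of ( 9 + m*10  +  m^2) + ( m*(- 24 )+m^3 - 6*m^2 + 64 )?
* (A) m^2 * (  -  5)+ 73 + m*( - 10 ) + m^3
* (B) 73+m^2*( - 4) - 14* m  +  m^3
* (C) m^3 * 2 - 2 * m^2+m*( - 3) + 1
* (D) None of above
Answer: D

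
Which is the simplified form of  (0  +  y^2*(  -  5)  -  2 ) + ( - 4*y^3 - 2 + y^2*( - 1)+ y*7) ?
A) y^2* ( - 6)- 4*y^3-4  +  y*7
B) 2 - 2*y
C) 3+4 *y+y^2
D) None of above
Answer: A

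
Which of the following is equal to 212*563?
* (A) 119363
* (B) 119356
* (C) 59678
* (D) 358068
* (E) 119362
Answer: B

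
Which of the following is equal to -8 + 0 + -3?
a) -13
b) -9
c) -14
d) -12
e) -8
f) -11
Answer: f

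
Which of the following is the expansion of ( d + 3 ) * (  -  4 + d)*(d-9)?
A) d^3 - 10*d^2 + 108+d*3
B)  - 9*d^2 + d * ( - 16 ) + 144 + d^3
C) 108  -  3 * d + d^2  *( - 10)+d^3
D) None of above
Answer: C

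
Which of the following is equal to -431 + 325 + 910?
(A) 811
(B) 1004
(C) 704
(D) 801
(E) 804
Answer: E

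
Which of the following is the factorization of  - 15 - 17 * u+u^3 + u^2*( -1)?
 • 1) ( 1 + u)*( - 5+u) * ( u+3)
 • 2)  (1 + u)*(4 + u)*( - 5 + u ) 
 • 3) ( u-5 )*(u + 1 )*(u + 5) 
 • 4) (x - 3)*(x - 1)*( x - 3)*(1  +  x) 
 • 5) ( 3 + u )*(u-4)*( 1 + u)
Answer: 1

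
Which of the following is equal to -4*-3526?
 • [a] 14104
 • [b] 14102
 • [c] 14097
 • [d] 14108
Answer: a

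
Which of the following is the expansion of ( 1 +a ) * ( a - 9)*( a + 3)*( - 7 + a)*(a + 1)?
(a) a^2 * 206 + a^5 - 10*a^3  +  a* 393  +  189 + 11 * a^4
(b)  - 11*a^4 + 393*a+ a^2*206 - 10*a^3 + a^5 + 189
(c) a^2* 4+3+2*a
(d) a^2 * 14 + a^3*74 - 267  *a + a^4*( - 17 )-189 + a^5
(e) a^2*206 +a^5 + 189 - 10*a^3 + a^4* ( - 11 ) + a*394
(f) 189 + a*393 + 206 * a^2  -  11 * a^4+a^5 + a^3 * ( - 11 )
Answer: b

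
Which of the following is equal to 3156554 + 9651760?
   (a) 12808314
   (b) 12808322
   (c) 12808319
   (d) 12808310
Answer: a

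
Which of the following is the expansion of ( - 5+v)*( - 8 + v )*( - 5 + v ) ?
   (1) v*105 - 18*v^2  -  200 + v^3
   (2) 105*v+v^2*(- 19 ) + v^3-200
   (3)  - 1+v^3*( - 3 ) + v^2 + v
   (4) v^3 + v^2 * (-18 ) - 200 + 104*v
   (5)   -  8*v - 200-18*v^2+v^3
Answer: 1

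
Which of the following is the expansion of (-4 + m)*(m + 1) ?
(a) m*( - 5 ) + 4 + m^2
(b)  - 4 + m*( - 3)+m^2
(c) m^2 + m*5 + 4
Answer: b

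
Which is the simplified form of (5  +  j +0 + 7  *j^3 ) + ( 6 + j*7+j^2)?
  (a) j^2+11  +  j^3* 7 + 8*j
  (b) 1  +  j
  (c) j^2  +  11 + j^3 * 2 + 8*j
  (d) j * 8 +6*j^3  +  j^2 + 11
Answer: a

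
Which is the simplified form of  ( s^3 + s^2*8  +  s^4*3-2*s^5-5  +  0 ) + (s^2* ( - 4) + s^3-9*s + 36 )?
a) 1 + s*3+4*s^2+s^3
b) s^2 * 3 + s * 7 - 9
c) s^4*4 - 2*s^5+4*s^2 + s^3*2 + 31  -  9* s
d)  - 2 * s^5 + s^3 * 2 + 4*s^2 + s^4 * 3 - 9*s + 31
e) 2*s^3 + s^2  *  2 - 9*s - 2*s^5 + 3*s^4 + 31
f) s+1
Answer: d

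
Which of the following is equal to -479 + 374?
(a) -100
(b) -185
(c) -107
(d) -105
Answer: d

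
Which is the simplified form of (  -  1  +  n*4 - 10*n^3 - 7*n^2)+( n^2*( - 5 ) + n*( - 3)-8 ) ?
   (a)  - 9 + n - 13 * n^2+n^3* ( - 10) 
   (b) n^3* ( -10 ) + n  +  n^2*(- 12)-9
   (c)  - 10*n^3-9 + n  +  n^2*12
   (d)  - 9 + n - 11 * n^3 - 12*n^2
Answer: b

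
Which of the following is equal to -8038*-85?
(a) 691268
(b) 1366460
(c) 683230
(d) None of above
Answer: c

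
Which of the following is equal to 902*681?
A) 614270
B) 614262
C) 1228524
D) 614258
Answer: B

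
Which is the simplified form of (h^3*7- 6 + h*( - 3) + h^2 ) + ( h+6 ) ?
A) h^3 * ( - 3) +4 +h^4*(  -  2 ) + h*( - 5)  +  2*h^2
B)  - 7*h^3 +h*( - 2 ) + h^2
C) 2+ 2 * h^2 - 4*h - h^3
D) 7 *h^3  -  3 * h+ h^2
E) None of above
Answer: E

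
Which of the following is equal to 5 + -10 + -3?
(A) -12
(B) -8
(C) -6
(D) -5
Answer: B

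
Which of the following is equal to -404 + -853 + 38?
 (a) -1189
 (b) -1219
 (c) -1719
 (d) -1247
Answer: b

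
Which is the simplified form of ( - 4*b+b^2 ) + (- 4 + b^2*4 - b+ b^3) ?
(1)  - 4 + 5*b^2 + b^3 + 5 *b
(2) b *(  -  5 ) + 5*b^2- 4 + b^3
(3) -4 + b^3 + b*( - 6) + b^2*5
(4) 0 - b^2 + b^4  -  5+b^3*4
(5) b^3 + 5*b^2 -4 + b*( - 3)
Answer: 2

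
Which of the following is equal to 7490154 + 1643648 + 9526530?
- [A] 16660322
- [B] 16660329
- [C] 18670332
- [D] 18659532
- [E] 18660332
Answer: E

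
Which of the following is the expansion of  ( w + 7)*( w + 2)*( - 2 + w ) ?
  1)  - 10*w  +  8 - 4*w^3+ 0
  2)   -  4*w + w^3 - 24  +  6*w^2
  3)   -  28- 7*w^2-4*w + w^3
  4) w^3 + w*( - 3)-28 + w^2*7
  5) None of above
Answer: 5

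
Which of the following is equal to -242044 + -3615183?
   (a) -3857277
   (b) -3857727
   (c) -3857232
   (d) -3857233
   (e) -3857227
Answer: e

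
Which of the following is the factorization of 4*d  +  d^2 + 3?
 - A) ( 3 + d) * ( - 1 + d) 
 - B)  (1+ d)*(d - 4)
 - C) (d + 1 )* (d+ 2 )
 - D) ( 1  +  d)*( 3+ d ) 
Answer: D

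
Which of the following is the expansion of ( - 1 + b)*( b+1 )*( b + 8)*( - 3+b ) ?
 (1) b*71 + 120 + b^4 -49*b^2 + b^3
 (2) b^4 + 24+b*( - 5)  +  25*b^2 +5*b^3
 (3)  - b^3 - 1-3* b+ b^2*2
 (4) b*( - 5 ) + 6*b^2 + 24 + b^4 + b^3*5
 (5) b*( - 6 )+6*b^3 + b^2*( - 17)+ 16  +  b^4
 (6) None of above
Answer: 6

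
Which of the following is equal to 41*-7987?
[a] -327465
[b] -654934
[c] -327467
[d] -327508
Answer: c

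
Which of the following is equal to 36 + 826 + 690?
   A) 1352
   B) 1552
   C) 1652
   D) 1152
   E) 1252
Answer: B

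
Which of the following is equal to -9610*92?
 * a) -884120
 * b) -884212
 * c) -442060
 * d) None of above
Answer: a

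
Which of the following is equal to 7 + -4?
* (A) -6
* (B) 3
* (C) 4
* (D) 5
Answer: B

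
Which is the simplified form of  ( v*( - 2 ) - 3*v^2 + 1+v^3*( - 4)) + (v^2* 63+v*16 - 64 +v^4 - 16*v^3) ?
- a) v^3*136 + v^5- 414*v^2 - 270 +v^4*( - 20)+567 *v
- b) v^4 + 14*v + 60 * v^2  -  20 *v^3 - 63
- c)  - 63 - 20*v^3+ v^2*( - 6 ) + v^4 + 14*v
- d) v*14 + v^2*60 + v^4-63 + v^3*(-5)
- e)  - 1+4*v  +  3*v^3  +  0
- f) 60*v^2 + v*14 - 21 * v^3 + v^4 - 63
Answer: b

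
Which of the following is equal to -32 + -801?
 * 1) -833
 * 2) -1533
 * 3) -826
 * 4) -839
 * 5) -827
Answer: 1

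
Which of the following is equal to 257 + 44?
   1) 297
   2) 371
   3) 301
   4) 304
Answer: 3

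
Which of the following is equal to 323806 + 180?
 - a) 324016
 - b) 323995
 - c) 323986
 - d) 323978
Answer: c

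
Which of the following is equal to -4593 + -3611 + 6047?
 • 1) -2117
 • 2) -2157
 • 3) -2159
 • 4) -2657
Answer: 2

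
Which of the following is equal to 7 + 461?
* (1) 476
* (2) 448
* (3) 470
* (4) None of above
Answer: 4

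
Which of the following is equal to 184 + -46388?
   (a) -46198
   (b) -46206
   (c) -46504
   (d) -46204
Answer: d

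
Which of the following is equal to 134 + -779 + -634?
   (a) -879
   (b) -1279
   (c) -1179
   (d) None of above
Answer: b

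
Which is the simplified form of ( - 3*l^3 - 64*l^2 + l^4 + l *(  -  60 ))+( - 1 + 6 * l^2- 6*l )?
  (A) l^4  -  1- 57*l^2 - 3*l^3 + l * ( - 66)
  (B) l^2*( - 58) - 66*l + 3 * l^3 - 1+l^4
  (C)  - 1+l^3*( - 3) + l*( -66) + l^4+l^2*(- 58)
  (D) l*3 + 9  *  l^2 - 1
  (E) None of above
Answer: C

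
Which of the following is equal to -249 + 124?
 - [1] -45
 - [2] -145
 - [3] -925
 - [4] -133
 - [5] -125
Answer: 5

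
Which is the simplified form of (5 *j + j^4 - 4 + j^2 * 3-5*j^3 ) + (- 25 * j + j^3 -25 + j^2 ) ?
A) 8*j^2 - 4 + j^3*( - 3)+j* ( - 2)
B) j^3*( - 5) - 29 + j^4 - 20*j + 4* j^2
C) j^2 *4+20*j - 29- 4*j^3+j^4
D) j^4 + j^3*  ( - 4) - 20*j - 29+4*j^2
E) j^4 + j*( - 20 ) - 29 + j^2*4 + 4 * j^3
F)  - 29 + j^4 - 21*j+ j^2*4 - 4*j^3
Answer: D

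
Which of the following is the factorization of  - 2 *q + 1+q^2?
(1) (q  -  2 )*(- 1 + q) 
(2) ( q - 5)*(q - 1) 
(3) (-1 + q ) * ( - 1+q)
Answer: 3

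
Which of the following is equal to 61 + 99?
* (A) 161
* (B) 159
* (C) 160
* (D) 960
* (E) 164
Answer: C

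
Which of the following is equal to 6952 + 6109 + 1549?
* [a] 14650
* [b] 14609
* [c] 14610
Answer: c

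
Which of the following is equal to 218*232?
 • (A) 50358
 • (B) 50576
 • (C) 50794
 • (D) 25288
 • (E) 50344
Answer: B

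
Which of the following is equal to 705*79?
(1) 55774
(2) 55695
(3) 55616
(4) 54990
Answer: 2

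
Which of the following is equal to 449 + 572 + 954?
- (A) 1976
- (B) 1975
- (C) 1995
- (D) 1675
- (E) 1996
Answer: B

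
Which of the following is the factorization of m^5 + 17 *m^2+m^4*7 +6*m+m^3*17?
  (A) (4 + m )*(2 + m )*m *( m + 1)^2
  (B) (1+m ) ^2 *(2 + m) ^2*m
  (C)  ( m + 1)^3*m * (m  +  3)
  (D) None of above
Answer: D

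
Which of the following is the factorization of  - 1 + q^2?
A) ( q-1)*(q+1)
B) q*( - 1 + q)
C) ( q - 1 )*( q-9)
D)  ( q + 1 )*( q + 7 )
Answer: A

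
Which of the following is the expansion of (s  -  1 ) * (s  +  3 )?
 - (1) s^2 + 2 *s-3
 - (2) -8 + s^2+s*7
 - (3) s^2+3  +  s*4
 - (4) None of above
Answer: 1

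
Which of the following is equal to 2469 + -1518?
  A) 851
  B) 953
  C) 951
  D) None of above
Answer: C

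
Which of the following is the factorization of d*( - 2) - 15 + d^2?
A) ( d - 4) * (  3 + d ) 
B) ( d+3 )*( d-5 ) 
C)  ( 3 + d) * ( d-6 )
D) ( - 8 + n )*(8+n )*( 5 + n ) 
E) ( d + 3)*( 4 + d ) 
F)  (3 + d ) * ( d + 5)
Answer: B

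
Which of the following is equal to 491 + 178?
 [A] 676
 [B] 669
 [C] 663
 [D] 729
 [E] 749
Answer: B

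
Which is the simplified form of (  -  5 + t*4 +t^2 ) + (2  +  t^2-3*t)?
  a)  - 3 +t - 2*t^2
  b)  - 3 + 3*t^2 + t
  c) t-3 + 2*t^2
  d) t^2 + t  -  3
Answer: c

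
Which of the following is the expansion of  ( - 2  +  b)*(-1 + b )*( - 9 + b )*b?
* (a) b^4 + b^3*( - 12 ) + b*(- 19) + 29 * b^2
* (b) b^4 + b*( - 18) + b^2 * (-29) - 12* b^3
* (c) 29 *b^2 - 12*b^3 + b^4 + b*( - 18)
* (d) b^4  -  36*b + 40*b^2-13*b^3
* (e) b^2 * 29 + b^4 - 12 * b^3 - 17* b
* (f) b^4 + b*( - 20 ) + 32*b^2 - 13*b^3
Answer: c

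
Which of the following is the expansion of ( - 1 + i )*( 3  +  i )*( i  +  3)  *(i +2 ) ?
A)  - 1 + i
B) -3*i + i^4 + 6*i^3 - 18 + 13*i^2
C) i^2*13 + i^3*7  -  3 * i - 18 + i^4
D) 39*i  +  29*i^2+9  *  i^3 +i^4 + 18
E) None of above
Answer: C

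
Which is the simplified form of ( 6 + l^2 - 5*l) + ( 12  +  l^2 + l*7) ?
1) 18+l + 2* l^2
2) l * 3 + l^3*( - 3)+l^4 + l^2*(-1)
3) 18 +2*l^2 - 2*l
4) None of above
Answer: 4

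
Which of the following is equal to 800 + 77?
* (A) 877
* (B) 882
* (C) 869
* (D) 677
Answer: A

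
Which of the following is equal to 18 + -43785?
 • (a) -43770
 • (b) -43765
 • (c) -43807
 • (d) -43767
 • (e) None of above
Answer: d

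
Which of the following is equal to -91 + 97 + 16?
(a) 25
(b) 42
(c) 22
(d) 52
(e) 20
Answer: c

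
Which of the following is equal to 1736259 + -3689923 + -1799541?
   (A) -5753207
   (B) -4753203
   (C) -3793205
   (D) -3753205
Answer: D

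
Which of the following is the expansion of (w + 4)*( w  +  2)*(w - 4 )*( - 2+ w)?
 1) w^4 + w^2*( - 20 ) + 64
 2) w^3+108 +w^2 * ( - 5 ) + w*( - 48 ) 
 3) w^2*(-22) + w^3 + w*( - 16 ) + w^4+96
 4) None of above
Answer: 1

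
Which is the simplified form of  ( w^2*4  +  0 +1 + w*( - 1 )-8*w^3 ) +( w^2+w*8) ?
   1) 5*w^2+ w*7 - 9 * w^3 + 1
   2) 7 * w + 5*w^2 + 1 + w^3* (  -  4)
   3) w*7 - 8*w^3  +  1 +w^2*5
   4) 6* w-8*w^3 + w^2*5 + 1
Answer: 3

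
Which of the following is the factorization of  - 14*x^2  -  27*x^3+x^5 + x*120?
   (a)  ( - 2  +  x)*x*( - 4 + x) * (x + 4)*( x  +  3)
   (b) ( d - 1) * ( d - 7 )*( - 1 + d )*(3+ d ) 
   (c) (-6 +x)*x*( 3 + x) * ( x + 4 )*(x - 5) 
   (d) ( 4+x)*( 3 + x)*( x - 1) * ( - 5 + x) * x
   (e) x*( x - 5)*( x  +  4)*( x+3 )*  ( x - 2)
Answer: e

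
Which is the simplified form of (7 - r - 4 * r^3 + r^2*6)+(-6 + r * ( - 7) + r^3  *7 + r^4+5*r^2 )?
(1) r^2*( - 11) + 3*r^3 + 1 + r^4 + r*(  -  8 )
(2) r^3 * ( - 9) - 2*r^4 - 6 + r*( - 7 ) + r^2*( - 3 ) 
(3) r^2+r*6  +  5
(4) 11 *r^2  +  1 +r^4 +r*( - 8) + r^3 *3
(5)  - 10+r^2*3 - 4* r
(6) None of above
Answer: 4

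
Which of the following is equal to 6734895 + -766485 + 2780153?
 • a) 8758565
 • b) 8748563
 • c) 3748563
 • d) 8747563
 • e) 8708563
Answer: b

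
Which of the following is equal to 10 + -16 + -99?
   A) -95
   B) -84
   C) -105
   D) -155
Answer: C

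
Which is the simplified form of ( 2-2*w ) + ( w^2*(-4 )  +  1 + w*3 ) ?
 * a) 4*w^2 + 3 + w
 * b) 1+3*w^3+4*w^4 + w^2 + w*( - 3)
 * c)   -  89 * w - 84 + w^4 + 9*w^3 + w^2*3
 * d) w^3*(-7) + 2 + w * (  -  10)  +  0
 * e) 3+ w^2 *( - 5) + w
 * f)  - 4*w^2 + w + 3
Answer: f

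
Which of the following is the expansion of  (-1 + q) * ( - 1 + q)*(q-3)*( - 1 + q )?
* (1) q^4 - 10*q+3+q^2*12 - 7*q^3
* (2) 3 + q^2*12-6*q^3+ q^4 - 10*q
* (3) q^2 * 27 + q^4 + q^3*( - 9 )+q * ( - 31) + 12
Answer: 2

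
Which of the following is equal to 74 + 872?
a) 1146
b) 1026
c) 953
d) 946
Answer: d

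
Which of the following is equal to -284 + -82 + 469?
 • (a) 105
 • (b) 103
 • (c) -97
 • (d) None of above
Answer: b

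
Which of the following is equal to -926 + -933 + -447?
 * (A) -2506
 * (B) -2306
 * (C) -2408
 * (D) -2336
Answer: B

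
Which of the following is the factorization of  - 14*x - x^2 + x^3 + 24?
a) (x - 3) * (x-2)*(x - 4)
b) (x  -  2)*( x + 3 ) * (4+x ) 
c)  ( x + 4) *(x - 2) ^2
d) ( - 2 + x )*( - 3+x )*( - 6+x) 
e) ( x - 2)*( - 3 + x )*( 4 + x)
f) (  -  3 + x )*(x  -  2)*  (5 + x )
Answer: e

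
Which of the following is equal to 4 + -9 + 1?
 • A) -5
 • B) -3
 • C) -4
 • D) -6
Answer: C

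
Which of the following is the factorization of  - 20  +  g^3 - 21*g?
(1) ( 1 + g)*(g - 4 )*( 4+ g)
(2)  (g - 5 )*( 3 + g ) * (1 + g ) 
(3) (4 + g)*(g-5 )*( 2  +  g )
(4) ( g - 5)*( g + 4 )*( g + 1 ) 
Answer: 4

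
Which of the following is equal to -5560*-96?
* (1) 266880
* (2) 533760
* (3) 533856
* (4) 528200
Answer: 2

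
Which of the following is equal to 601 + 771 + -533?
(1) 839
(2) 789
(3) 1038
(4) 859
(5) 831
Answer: 1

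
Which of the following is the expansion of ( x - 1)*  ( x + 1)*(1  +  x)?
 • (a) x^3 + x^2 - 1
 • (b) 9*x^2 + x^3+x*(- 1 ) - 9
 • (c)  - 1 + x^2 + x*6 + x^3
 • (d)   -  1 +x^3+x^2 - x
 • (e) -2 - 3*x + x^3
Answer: d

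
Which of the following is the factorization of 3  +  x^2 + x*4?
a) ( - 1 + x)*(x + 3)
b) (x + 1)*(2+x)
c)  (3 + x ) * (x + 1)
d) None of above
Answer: c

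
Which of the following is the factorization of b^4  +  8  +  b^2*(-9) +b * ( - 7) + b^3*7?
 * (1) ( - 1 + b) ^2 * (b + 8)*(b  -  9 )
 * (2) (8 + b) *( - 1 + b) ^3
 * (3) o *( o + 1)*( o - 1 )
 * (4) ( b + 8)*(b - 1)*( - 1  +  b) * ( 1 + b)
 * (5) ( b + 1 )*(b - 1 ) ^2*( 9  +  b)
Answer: 4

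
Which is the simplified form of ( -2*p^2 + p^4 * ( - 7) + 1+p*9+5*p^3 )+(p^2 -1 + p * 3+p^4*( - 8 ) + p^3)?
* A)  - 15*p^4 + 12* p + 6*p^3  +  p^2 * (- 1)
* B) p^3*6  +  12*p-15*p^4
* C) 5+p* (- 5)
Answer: A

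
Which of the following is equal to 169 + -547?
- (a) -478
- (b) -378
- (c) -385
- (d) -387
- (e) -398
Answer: b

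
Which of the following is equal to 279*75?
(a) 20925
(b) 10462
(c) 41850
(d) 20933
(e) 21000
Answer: a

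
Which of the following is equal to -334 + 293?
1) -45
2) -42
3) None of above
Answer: 3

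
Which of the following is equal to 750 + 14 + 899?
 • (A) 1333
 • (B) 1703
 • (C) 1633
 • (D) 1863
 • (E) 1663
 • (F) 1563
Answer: E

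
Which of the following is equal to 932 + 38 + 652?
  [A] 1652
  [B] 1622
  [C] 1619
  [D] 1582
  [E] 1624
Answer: B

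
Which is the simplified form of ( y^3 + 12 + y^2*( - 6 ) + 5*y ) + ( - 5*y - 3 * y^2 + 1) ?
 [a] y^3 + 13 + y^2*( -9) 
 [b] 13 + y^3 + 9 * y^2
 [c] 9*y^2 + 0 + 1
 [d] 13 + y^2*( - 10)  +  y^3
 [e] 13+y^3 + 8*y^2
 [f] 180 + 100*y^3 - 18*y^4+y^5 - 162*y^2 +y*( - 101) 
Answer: a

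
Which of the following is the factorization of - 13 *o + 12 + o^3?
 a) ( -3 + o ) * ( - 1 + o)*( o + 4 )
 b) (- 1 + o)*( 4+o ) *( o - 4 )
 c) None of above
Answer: a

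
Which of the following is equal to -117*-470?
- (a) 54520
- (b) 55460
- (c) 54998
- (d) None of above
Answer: d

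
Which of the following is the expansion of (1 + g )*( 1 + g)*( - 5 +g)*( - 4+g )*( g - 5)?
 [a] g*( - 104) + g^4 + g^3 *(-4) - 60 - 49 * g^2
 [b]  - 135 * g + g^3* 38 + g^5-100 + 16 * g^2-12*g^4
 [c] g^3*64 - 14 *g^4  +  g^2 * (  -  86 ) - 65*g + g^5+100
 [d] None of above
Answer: b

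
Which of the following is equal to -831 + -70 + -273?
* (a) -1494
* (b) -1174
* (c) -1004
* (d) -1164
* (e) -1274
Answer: b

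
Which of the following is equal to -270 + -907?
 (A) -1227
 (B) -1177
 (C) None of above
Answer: B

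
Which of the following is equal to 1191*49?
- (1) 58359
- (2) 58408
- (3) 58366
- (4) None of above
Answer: 1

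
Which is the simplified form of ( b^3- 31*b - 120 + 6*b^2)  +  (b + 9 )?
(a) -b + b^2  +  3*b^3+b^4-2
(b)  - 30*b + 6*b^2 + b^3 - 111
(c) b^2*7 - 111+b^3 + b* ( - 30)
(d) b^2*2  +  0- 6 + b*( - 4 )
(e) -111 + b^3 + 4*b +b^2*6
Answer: b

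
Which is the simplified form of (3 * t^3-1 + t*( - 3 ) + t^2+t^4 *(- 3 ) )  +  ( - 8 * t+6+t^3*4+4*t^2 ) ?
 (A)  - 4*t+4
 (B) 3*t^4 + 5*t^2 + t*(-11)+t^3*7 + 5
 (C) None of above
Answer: C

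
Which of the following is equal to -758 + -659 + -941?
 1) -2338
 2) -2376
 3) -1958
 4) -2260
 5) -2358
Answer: 5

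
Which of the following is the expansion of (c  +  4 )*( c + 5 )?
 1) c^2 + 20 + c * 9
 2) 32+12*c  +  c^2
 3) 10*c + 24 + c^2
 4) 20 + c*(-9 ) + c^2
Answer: 1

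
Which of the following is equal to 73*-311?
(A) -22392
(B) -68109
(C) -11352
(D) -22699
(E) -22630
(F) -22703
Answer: F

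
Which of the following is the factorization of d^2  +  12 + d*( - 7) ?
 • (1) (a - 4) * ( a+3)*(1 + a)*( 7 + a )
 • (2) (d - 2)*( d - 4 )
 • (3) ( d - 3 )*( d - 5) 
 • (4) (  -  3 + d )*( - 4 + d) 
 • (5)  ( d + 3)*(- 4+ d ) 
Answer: 4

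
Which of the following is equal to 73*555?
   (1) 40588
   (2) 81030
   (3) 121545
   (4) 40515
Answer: 4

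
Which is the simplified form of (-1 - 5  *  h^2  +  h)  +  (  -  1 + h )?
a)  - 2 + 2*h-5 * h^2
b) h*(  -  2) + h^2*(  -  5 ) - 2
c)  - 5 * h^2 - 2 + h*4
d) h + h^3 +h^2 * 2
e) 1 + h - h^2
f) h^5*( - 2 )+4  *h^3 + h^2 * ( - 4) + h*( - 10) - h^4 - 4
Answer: a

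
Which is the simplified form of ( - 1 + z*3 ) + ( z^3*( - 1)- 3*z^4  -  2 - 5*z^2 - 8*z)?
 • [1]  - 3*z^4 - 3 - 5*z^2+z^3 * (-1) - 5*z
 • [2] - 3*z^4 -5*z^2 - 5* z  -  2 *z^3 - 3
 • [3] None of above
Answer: 1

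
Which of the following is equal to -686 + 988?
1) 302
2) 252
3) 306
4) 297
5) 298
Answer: 1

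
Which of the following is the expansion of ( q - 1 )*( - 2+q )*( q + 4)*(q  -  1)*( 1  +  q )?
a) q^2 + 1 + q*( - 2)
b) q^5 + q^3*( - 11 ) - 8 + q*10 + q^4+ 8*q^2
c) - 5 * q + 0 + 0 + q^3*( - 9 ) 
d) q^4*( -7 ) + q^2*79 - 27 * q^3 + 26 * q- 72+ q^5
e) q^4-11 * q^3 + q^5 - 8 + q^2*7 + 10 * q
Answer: e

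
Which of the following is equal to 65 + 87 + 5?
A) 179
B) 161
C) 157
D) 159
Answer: C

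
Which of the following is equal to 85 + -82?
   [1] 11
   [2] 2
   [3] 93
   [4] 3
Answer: 4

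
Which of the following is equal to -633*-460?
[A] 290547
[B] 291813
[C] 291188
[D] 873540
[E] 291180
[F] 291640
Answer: E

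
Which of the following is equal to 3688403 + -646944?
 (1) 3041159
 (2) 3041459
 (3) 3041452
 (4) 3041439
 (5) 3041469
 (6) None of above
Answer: 2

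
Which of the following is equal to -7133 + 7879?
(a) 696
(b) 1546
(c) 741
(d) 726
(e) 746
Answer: e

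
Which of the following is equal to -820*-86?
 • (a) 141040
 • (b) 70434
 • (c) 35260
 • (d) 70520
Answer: d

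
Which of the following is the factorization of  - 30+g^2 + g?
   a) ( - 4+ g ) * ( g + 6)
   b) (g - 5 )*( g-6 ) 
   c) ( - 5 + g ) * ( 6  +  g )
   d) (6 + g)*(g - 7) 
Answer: c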